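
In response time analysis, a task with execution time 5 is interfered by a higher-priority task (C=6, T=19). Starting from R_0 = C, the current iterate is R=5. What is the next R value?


R_next = C + ceil(R_prev / T_hp) * C_hp
ceil(5 / 19) = ceil(0.2632) = 1
Interference = 1 * 6 = 6
R_next = 5 + 6 = 11

11


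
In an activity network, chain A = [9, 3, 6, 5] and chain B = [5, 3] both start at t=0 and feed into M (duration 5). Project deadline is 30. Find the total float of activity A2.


Forward pass: ES(A2) = sum of predecessors on chain A = 9
EF = ES + duration = 9 + 3 = 12
Backward pass: LF(M) = deadline = 30; LS(M) = 30 - 5 = 25
LF(A2) = LS(M) - sum(successors on chain A) = 25 - 11 = 14
LS = LF - duration = 14 - 3 = 11
Total float = LS - ES = 11 - 9 = 2

2


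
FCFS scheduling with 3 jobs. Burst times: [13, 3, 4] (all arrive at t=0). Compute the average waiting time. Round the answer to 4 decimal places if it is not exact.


FCFS order (as given): [13, 3, 4]
Waiting times:
  Job 1: wait = 0
  Job 2: wait = 13
  Job 3: wait = 16
Sum of waiting times = 29
Average waiting time = 29/3 = 9.6667

9.6667


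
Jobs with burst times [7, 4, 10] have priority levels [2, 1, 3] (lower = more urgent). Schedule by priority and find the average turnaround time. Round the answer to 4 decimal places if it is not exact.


Sort by priority (ascending = highest first):
Order: [(1, 4), (2, 7), (3, 10)]
Completion times:
  Priority 1, burst=4, C=4
  Priority 2, burst=7, C=11
  Priority 3, burst=10, C=21
Average turnaround = 36/3 = 12.0

12.0


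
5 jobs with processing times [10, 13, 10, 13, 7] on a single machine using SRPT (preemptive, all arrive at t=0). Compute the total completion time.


Since all jobs arrive at t=0, SRPT equals SPT ordering.
SPT order: [7, 10, 10, 13, 13]
Completion times:
  Job 1: p=7, C=7
  Job 2: p=10, C=17
  Job 3: p=10, C=27
  Job 4: p=13, C=40
  Job 5: p=13, C=53
Total completion time = 7 + 17 + 27 + 40 + 53 = 144

144


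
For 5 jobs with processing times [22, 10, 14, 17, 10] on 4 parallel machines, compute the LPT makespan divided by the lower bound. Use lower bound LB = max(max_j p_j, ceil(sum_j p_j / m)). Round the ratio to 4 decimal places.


LPT order: [22, 17, 14, 10, 10]
Machine loads after assignment: [22, 17, 14, 20]
LPT makespan = 22
Lower bound = max(max_job, ceil(total/4)) = max(22, 19) = 22
Ratio = 22 / 22 = 1.0

1.0


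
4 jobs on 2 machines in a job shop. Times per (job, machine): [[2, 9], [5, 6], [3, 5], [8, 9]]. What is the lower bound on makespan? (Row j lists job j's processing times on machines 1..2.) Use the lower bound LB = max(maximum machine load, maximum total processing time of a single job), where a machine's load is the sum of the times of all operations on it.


Machine loads:
  Machine 1: 2 + 5 + 3 + 8 = 18
  Machine 2: 9 + 6 + 5 + 9 = 29
Max machine load = 29
Job totals:
  Job 1: 11
  Job 2: 11
  Job 3: 8
  Job 4: 17
Max job total = 17
Lower bound = max(29, 17) = 29

29


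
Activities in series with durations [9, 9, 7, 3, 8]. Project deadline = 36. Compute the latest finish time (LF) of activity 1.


LF(activity 1) = deadline - sum of successor durations
Successors: activities 2 through 5 with durations [9, 7, 3, 8]
Sum of successor durations = 27
LF = 36 - 27 = 9

9


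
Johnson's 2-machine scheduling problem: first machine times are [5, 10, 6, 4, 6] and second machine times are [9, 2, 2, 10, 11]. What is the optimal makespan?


Apply Johnson's rule:
  Group 1 (a <= b): [(4, 4, 10), (1, 5, 9), (5, 6, 11)]
  Group 2 (a > b): [(2, 10, 2), (3, 6, 2)]
Optimal job order: [4, 1, 5, 2, 3]
Schedule:
  Job 4: M1 done at 4, M2 done at 14
  Job 1: M1 done at 9, M2 done at 23
  Job 5: M1 done at 15, M2 done at 34
  Job 2: M1 done at 25, M2 done at 36
  Job 3: M1 done at 31, M2 done at 38
Makespan = 38

38


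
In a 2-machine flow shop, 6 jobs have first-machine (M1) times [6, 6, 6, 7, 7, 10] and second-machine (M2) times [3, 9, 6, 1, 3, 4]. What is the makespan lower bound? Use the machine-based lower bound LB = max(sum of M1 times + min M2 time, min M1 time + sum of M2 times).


LB1 = sum(M1 times) + min(M2 times) = 42 + 1 = 43
LB2 = min(M1 times) + sum(M2 times) = 6 + 26 = 32
Lower bound = max(LB1, LB2) = max(43, 32) = 43

43


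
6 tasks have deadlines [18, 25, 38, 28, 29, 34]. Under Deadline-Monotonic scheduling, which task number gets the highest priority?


Sort tasks by relative deadline (ascending):
  Task 1: deadline = 18
  Task 2: deadline = 25
  Task 4: deadline = 28
  Task 5: deadline = 29
  Task 6: deadline = 34
  Task 3: deadline = 38
Priority order (highest first): [1, 2, 4, 5, 6, 3]
Highest priority task = 1

1


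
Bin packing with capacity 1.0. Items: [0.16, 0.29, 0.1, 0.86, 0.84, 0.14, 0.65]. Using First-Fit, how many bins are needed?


Place items sequentially using First-Fit:
  Item 0.16 -> new Bin 1
  Item 0.29 -> Bin 1 (now 0.45)
  Item 0.1 -> Bin 1 (now 0.55)
  Item 0.86 -> new Bin 2
  Item 0.84 -> new Bin 3
  Item 0.14 -> Bin 1 (now 0.69)
  Item 0.65 -> new Bin 4
Total bins used = 4

4


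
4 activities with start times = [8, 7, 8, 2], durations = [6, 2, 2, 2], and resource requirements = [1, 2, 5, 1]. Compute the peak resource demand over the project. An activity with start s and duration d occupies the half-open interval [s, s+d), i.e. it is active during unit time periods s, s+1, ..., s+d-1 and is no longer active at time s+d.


Each activity i is active on [start_i, start_i + duration_i).
Compute total resource usage per time slot:
  t=0: active resources = [], total = 0
  t=1: active resources = [], total = 0
  t=2: active resources = [1], total = 1
  t=3: active resources = [1], total = 1
  t=4: active resources = [], total = 0
  t=5: active resources = [], total = 0
  t=6: active resources = [], total = 0
  t=7: active resources = [2], total = 2
  t=8: active resources = [1, 2, 5], total = 8
  t=9: active resources = [1, 5], total = 6
  t=10: active resources = [1], total = 1
  t=11: active resources = [1], total = 1
  t=12: active resources = [1], total = 1
  t=13: active resources = [1], total = 1
Peak resource demand = 8

8


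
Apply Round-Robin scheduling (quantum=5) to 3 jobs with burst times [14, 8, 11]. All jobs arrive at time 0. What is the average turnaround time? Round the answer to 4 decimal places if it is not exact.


Time quantum = 5
Execution trace:
  J1 runs 5 units, time = 5
  J2 runs 5 units, time = 10
  J3 runs 5 units, time = 15
  J1 runs 5 units, time = 20
  J2 runs 3 units, time = 23
  J3 runs 5 units, time = 28
  J1 runs 4 units, time = 32
  J3 runs 1 units, time = 33
Finish times: [32, 23, 33]
Average turnaround = 88/3 = 29.3333

29.3333


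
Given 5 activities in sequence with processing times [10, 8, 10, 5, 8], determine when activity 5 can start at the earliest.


Activity 5 starts after activities 1 through 4 complete.
Predecessor durations: [10, 8, 10, 5]
ES = 10 + 8 + 10 + 5 = 33

33


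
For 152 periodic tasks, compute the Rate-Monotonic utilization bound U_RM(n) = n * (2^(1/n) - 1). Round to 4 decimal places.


Compute 2^(1/152) = 1.0045705923
Subtract 1: 1.0045705923 - 1 = 0.0045705923
Multiply by n: 152 * 0.0045705923 = 0.6947300296
Round to 4 dp: 0.6947

0.6947


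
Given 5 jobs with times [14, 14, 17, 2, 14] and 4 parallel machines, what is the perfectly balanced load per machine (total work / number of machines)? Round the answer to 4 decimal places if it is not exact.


Total processing time = 14 + 14 + 17 + 2 + 14 = 61
Number of machines = 4
Ideal balanced load = 61 / 4 = 15.25

15.25


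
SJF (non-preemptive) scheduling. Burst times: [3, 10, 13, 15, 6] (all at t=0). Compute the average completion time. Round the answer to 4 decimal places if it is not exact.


SJF order (ascending): [3, 6, 10, 13, 15]
Completion times:
  Job 1: burst=3, C=3
  Job 2: burst=6, C=9
  Job 3: burst=10, C=19
  Job 4: burst=13, C=32
  Job 5: burst=15, C=47
Average completion = 110/5 = 22.0

22.0


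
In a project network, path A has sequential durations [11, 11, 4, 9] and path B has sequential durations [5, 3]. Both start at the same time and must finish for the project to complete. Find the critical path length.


Path A total = 11 + 11 + 4 + 9 = 35
Path B total = 5 + 3 = 8
Critical path = longest path = max(35, 8) = 35

35


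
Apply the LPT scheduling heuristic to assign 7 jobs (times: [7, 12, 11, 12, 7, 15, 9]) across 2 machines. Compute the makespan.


Sort jobs in decreasing order (LPT): [15, 12, 12, 11, 9, 7, 7]
Assign each job to the least loaded machine:
  Machine 1: jobs [15, 11, 7, 7], load = 40
  Machine 2: jobs [12, 12, 9], load = 33
Makespan = max load = 40

40


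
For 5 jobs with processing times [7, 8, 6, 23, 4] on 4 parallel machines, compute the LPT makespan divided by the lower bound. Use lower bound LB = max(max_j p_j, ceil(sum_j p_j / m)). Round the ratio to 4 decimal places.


LPT order: [23, 8, 7, 6, 4]
Machine loads after assignment: [23, 8, 7, 10]
LPT makespan = 23
Lower bound = max(max_job, ceil(total/4)) = max(23, 12) = 23
Ratio = 23 / 23 = 1.0

1.0


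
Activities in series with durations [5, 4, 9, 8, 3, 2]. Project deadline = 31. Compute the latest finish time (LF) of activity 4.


LF(activity 4) = deadline - sum of successor durations
Successors: activities 5 through 6 with durations [3, 2]
Sum of successor durations = 5
LF = 31 - 5 = 26

26


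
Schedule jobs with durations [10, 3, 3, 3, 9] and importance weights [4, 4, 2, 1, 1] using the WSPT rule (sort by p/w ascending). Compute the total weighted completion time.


Compute p/w ratios and sort ascending (WSPT): [(3, 4), (3, 2), (10, 4), (3, 1), (9, 1)]
Compute weighted completion times:
  Job (p=3,w=4): C=3, w*C=4*3=12
  Job (p=3,w=2): C=6, w*C=2*6=12
  Job (p=10,w=4): C=16, w*C=4*16=64
  Job (p=3,w=1): C=19, w*C=1*19=19
  Job (p=9,w=1): C=28, w*C=1*28=28
Total weighted completion time = 135

135


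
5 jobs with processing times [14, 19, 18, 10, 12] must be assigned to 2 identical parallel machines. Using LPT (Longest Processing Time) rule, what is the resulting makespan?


Sort jobs in decreasing order (LPT): [19, 18, 14, 12, 10]
Assign each job to the least loaded machine:
  Machine 1: jobs [19, 12, 10], load = 41
  Machine 2: jobs [18, 14], load = 32
Makespan = max load = 41

41


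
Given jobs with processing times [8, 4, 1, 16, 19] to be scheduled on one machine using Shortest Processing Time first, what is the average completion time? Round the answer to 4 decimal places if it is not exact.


Sort jobs by processing time (SPT order): [1, 4, 8, 16, 19]
Compute completion times sequentially:
  Job 1: processing = 1, completes at 1
  Job 2: processing = 4, completes at 5
  Job 3: processing = 8, completes at 13
  Job 4: processing = 16, completes at 29
  Job 5: processing = 19, completes at 48
Sum of completion times = 96
Average completion time = 96/5 = 19.2

19.2


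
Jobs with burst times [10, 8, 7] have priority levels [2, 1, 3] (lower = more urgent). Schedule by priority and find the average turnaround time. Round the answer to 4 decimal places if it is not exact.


Sort by priority (ascending = highest first):
Order: [(1, 8), (2, 10), (3, 7)]
Completion times:
  Priority 1, burst=8, C=8
  Priority 2, burst=10, C=18
  Priority 3, burst=7, C=25
Average turnaround = 51/3 = 17.0

17.0


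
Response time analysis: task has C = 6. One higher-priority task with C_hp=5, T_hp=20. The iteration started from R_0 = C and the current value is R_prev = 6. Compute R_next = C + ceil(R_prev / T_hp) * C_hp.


R_next = C + ceil(R_prev / T_hp) * C_hp
ceil(6 / 20) = ceil(0.3) = 1
Interference = 1 * 5 = 5
R_next = 6 + 5 = 11

11


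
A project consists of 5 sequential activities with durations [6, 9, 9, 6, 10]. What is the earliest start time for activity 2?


Activity 2 starts after activities 1 through 1 complete.
Predecessor durations: [6]
ES = 6 = 6

6


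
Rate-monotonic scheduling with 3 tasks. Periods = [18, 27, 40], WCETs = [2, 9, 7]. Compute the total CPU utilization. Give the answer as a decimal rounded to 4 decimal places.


Compute individual utilizations (exact fractions):
  Task 1: C/T = 2/18 = 1/9 (approx. 0.1111)
  Task 2: C/T = 9/27 = 1/3 (approx. 0.3333)
  Task 3: C/T = 7/40 (approx. 0.175)
Total utilization U = 1/9 + 1/3 + 7/40 = 223/360
Rounded to 4 decimal places: U = 0.6194
RM (Liu & Layland) bound for 3 tasks = 0.779763; compare with U = 223/360 (approx. 0.619444)
U <= bound, so schedulable by RM sufficient condition.

0.6194


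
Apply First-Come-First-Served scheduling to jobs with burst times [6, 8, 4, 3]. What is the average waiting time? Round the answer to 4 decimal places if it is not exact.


FCFS order (as given): [6, 8, 4, 3]
Waiting times:
  Job 1: wait = 0
  Job 2: wait = 6
  Job 3: wait = 14
  Job 4: wait = 18
Sum of waiting times = 38
Average waiting time = 38/4 = 9.5

9.5


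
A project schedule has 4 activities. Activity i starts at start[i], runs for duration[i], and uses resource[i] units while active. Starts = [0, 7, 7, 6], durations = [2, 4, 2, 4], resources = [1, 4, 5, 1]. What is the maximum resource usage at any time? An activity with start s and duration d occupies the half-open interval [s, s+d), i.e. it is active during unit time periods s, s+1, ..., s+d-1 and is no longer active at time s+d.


Each activity i is active on [start_i, start_i + duration_i).
Compute total resource usage per time slot:
  t=0: active resources = [1], total = 1
  t=1: active resources = [1], total = 1
  t=2: active resources = [], total = 0
  t=3: active resources = [], total = 0
  t=4: active resources = [], total = 0
  t=5: active resources = [], total = 0
  t=6: active resources = [1], total = 1
  t=7: active resources = [4, 5, 1], total = 10
  t=8: active resources = [4, 5, 1], total = 10
  t=9: active resources = [4, 1], total = 5
  t=10: active resources = [4], total = 4
Peak resource demand = 10

10


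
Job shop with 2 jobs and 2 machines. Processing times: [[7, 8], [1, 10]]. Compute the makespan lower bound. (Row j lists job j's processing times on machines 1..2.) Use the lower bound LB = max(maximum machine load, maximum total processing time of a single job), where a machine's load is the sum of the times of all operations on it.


Machine loads:
  Machine 1: 7 + 1 = 8
  Machine 2: 8 + 10 = 18
Max machine load = 18
Job totals:
  Job 1: 15
  Job 2: 11
Max job total = 15
Lower bound = max(18, 15) = 18

18


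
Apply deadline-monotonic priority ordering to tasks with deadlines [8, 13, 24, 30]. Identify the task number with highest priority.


Sort tasks by relative deadline (ascending):
  Task 1: deadline = 8
  Task 2: deadline = 13
  Task 3: deadline = 24
  Task 4: deadline = 30
Priority order (highest first): [1, 2, 3, 4]
Highest priority task = 1

1


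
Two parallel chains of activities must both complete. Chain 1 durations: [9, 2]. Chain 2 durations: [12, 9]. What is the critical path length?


Path A total = 9 + 2 = 11
Path B total = 12 + 9 = 21
Critical path = longest path = max(11, 21) = 21

21


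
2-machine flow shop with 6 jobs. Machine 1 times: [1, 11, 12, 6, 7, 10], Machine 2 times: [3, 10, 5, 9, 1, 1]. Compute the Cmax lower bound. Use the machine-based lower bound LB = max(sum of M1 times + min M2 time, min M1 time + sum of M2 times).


LB1 = sum(M1 times) + min(M2 times) = 47 + 1 = 48
LB2 = min(M1 times) + sum(M2 times) = 1 + 29 = 30
Lower bound = max(LB1, LB2) = max(48, 30) = 48

48


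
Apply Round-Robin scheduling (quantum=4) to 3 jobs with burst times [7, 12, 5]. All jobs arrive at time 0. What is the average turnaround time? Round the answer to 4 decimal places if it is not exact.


Time quantum = 4
Execution trace:
  J1 runs 4 units, time = 4
  J2 runs 4 units, time = 8
  J3 runs 4 units, time = 12
  J1 runs 3 units, time = 15
  J2 runs 4 units, time = 19
  J3 runs 1 units, time = 20
  J2 runs 4 units, time = 24
Finish times: [15, 24, 20]
Average turnaround = 59/3 = 19.6667

19.6667


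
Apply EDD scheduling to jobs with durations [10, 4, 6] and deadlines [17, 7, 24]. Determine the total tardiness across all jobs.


Sort by due date (EDD order): [(4, 7), (10, 17), (6, 24)]
Compute completion times and tardiness:
  Job 1: p=4, d=7, C=4, tardiness=max(0,4-7)=0
  Job 2: p=10, d=17, C=14, tardiness=max(0,14-17)=0
  Job 3: p=6, d=24, C=20, tardiness=max(0,20-24)=0
Total tardiness = 0

0


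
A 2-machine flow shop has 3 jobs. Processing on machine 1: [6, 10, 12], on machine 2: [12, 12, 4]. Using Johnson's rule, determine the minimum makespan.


Apply Johnson's rule:
  Group 1 (a <= b): [(1, 6, 12), (2, 10, 12)]
  Group 2 (a > b): [(3, 12, 4)]
Optimal job order: [1, 2, 3]
Schedule:
  Job 1: M1 done at 6, M2 done at 18
  Job 2: M1 done at 16, M2 done at 30
  Job 3: M1 done at 28, M2 done at 34
Makespan = 34

34


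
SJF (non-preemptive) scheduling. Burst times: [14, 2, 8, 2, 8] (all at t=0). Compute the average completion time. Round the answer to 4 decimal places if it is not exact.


SJF order (ascending): [2, 2, 8, 8, 14]
Completion times:
  Job 1: burst=2, C=2
  Job 2: burst=2, C=4
  Job 3: burst=8, C=12
  Job 4: burst=8, C=20
  Job 5: burst=14, C=34
Average completion = 72/5 = 14.4

14.4


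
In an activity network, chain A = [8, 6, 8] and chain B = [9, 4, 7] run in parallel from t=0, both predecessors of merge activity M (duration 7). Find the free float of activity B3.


ES(B3) = sum of predecessors on chain B = 13
EF(B3) = ES + duration = 13 + 7 = 20
Successor of B3 is M. ES(M) = max(sum(A), sum(B)) = max(22, 20) = 22
Free float = ES(successor) - EF(current) = 22 - 20 = 2

2


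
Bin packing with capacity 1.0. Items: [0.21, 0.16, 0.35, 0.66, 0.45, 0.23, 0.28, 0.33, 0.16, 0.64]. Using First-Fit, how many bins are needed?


Place items sequentially using First-Fit:
  Item 0.21 -> new Bin 1
  Item 0.16 -> Bin 1 (now 0.37)
  Item 0.35 -> Bin 1 (now 0.72)
  Item 0.66 -> new Bin 2
  Item 0.45 -> new Bin 3
  Item 0.23 -> Bin 1 (now 0.95)
  Item 0.28 -> Bin 2 (now 0.94)
  Item 0.33 -> Bin 3 (now 0.78)
  Item 0.16 -> Bin 3 (now 0.94)
  Item 0.64 -> new Bin 4
Total bins used = 4

4


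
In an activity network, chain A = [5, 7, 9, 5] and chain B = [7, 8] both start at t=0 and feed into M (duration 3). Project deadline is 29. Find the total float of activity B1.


Forward pass: ES(B1) = sum of predecessors on chain B = 0
EF = ES + duration = 0 + 7 = 7
Backward pass: LF(M) = deadline = 29; LS(M) = 29 - 3 = 26
LF(B1) = LS(M) - sum(successors on chain B) = 26 - 8 = 18
LS = LF - duration = 18 - 7 = 11
Total float = LS - ES = 11 - 0 = 11

11


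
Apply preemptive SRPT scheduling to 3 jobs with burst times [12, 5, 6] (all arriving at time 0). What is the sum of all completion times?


Since all jobs arrive at t=0, SRPT equals SPT ordering.
SPT order: [5, 6, 12]
Completion times:
  Job 1: p=5, C=5
  Job 2: p=6, C=11
  Job 3: p=12, C=23
Total completion time = 5 + 11 + 23 = 39

39


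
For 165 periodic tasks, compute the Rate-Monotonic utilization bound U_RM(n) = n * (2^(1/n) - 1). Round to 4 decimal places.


Compute 2^(1/165) = 1.0042097281
Subtract 1: 1.0042097281 - 1 = 0.0042097281
Multiply by n: 165 * 0.0042097281 = 0.6946051365
Round to 4 dp: 0.6946

0.6946


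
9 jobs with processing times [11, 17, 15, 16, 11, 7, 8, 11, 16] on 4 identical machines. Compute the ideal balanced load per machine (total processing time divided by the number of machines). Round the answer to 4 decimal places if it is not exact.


Total processing time = 11 + 17 + 15 + 16 + 11 + 7 + 8 + 11 + 16 = 112
Number of machines = 4
Ideal balanced load = 112 / 4 = 28.0

28.0


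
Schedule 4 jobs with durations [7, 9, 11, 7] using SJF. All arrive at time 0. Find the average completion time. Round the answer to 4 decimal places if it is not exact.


SJF order (ascending): [7, 7, 9, 11]
Completion times:
  Job 1: burst=7, C=7
  Job 2: burst=7, C=14
  Job 3: burst=9, C=23
  Job 4: burst=11, C=34
Average completion = 78/4 = 19.5

19.5


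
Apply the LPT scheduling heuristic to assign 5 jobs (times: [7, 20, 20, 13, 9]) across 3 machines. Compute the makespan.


Sort jobs in decreasing order (LPT): [20, 20, 13, 9, 7]
Assign each job to the least loaded machine:
  Machine 1: jobs [20, 7], load = 27
  Machine 2: jobs [20], load = 20
  Machine 3: jobs [13, 9], load = 22
Makespan = max load = 27

27


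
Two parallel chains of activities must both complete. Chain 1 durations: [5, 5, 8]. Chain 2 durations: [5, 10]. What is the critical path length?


Path A total = 5 + 5 + 8 = 18
Path B total = 5 + 10 = 15
Critical path = longest path = max(18, 15) = 18

18


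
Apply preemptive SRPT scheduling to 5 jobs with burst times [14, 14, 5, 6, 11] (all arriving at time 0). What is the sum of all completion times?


Since all jobs arrive at t=0, SRPT equals SPT ordering.
SPT order: [5, 6, 11, 14, 14]
Completion times:
  Job 1: p=5, C=5
  Job 2: p=6, C=11
  Job 3: p=11, C=22
  Job 4: p=14, C=36
  Job 5: p=14, C=50
Total completion time = 5 + 11 + 22 + 36 + 50 = 124

124


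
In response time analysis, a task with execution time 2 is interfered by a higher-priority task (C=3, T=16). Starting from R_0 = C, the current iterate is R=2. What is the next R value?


R_next = C + ceil(R_prev / T_hp) * C_hp
ceil(2 / 16) = ceil(0.125) = 1
Interference = 1 * 3 = 3
R_next = 2 + 3 = 5

5


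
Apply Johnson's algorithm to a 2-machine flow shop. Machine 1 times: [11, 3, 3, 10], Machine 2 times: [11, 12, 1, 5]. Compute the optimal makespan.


Apply Johnson's rule:
  Group 1 (a <= b): [(2, 3, 12), (1, 11, 11)]
  Group 2 (a > b): [(4, 10, 5), (3, 3, 1)]
Optimal job order: [2, 1, 4, 3]
Schedule:
  Job 2: M1 done at 3, M2 done at 15
  Job 1: M1 done at 14, M2 done at 26
  Job 4: M1 done at 24, M2 done at 31
  Job 3: M1 done at 27, M2 done at 32
Makespan = 32

32


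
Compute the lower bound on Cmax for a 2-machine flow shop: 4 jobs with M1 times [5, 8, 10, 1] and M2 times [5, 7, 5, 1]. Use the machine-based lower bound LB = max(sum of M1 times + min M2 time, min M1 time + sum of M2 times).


LB1 = sum(M1 times) + min(M2 times) = 24 + 1 = 25
LB2 = min(M1 times) + sum(M2 times) = 1 + 18 = 19
Lower bound = max(LB1, LB2) = max(25, 19) = 25

25


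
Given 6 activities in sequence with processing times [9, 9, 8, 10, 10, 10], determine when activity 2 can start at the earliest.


Activity 2 starts after activities 1 through 1 complete.
Predecessor durations: [9]
ES = 9 = 9

9


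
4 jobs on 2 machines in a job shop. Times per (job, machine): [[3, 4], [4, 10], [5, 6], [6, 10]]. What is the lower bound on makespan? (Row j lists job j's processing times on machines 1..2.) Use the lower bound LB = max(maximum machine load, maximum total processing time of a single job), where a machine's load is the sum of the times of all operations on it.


Machine loads:
  Machine 1: 3 + 4 + 5 + 6 = 18
  Machine 2: 4 + 10 + 6 + 10 = 30
Max machine load = 30
Job totals:
  Job 1: 7
  Job 2: 14
  Job 3: 11
  Job 4: 16
Max job total = 16
Lower bound = max(30, 16) = 30

30


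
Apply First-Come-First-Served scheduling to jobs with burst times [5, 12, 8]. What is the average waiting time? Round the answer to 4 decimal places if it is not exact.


FCFS order (as given): [5, 12, 8]
Waiting times:
  Job 1: wait = 0
  Job 2: wait = 5
  Job 3: wait = 17
Sum of waiting times = 22
Average waiting time = 22/3 = 7.3333

7.3333


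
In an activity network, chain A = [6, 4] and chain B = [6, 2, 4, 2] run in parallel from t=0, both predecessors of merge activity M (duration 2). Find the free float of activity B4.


ES(B4) = sum of predecessors on chain B = 12
EF(B4) = ES + duration = 12 + 2 = 14
Successor of B4 is M. ES(M) = max(sum(A), sum(B)) = max(10, 14) = 14
Free float = ES(successor) - EF(current) = 14 - 14 = 0

0


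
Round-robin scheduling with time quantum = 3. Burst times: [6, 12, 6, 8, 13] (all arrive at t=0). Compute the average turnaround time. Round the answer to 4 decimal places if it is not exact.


Time quantum = 3
Execution trace:
  J1 runs 3 units, time = 3
  J2 runs 3 units, time = 6
  J3 runs 3 units, time = 9
  J4 runs 3 units, time = 12
  J5 runs 3 units, time = 15
  J1 runs 3 units, time = 18
  J2 runs 3 units, time = 21
  J3 runs 3 units, time = 24
  J4 runs 3 units, time = 27
  J5 runs 3 units, time = 30
  J2 runs 3 units, time = 33
  J4 runs 2 units, time = 35
  J5 runs 3 units, time = 38
  J2 runs 3 units, time = 41
  J5 runs 3 units, time = 44
  J5 runs 1 units, time = 45
Finish times: [18, 41, 24, 35, 45]
Average turnaround = 163/5 = 32.6

32.6


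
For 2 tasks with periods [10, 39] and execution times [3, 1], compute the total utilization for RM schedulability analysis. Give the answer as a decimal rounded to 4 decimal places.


Compute individual utilizations (exact fractions):
  Task 1: C/T = 3/10 (approx. 0.3)
  Task 2: C/T = 1/39 (approx. 0.0256)
Total utilization U = 3/10 + 1/39 = 127/390
Rounded to 4 decimal places: U = 0.3256
RM (Liu & Layland) bound for 2 tasks = 0.828427; compare with U = 127/390 (approx. 0.325641)
U <= bound, so schedulable by RM sufficient condition.

0.3256


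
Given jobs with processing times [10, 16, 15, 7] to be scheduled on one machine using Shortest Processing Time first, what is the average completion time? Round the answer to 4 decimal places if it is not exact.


Sort jobs by processing time (SPT order): [7, 10, 15, 16]
Compute completion times sequentially:
  Job 1: processing = 7, completes at 7
  Job 2: processing = 10, completes at 17
  Job 3: processing = 15, completes at 32
  Job 4: processing = 16, completes at 48
Sum of completion times = 104
Average completion time = 104/4 = 26.0

26.0


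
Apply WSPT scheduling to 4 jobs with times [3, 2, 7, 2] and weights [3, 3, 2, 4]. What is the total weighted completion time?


Compute p/w ratios and sort ascending (WSPT): [(2, 4), (2, 3), (3, 3), (7, 2)]
Compute weighted completion times:
  Job (p=2,w=4): C=2, w*C=4*2=8
  Job (p=2,w=3): C=4, w*C=3*4=12
  Job (p=3,w=3): C=7, w*C=3*7=21
  Job (p=7,w=2): C=14, w*C=2*14=28
Total weighted completion time = 69

69


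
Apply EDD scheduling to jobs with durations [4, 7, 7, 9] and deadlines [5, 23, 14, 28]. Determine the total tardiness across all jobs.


Sort by due date (EDD order): [(4, 5), (7, 14), (7, 23), (9, 28)]
Compute completion times and tardiness:
  Job 1: p=4, d=5, C=4, tardiness=max(0,4-5)=0
  Job 2: p=7, d=14, C=11, tardiness=max(0,11-14)=0
  Job 3: p=7, d=23, C=18, tardiness=max(0,18-23)=0
  Job 4: p=9, d=28, C=27, tardiness=max(0,27-28)=0
Total tardiness = 0

0


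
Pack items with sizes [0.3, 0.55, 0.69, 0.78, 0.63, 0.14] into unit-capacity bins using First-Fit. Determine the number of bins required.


Place items sequentially using First-Fit:
  Item 0.3 -> new Bin 1
  Item 0.55 -> Bin 1 (now 0.85)
  Item 0.69 -> new Bin 2
  Item 0.78 -> new Bin 3
  Item 0.63 -> new Bin 4
  Item 0.14 -> Bin 1 (now 0.99)
Total bins used = 4

4


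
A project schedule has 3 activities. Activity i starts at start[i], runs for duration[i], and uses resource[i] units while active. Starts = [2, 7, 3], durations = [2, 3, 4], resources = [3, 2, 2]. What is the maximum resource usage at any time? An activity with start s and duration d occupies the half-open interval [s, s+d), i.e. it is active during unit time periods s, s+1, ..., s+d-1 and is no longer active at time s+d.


Each activity i is active on [start_i, start_i + duration_i).
Compute total resource usage per time slot:
  t=0: active resources = [], total = 0
  t=1: active resources = [], total = 0
  t=2: active resources = [3], total = 3
  t=3: active resources = [3, 2], total = 5
  t=4: active resources = [2], total = 2
  t=5: active resources = [2], total = 2
  t=6: active resources = [2], total = 2
  t=7: active resources = [2], total = 2
  t=8: active resources = [2], total = 2
  t=9: active resources = [2], total = 2
Peak resource demand = 5

5


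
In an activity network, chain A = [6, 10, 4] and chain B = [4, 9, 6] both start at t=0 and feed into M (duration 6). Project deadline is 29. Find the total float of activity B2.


Forward pass: ES(B2) = sum of predecessors on chain B = 4
EF = ES + duration = 4 + 9 = 13
Backward pass: LF(M) = deadline = 29; LS(M) = 29 - 6 = 23
LF(B2) = LS(M) - sum(successors on chain B) = 23 - 6 = 17
LS = LF - duration = 17 - 9 = 8
Total float = LS - ES = 8 - 4 = 4

4


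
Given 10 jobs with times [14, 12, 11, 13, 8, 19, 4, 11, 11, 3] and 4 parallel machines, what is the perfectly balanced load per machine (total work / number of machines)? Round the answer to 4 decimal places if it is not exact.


Total processing time = 14 + 12 + 11 + 13 + 8 + 19 + 4 + 11 + 11 + 3 = 106
Number of machines = 4
Ideal balanced load = 106 / 4 = 26.5

26.5


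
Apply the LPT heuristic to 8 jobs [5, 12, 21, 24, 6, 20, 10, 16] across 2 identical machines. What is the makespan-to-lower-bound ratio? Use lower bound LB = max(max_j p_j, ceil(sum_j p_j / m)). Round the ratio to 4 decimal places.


LPT order: [24, 21, 20, 16, 12, 10, 6, 5]
Machine loads after assignment: [57, 57]
LPT makespan = 57
Lower bound = max(max_job, ceil(total/2)) = max(24, 57) = 57
Ratio = 57 / 57 = 1.0

1.0


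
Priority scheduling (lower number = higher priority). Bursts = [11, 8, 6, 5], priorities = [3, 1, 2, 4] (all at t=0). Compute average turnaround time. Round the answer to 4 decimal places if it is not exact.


Sort by priority (ascending = highest first):
Order: [(1, 8), (2, 6), (3, 11), (4, 5)]
Completion times:
  Priority 1, burst=8, C=8
  Priority 2, burst=6, C=14
  Priority 3, burst=11, C=25
  Priority 4, burst=5, C=30
Average turnaround = 77/4 = 19.25

19.25


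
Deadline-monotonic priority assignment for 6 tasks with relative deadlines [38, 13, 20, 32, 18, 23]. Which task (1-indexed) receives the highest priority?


Sort tasks by relative deadline (ascending):
  Task 2: deadline = 13
  Task 5: deadline = 18
  Task 3: deadline = 20
  Task 6: deadline = 23
  Task 4: deadline = 32
  Task 1: deadline = 38
Priority order (highest first): [2, 5, 3, 6, 4, 1]
Highest priority task = 2

2


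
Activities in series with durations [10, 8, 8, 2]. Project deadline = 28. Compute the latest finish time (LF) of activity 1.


LF(activity 1) = deadline - sum of successor durations
Successors: activities 2 through 4 with durations [8, 8, 2]
Sum of successor durations = 18
LF = 28 - 18 = 10

10


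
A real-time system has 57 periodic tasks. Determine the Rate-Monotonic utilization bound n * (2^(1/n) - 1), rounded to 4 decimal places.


Compute 2^(1/57) = 1.0122347161
Subtract 1: 1.0122347161 - 1 = 0.0122347161
Multiply by n: 57 * 0.0122347161 = 0.6973788177
Round to 4 dp: 0.6974

0.6974


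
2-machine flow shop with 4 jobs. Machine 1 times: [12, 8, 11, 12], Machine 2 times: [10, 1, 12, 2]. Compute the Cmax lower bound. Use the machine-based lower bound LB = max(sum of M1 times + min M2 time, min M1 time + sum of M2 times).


LB1 = sum(M1 times) + min(M2 times) = 43 + 1 = 44
LB2 = min(M1 times) + sum(M2 times) = 8 + 25 = 33
Lower bound = max(LB1, LB2) = max(44, 33) = 44

44


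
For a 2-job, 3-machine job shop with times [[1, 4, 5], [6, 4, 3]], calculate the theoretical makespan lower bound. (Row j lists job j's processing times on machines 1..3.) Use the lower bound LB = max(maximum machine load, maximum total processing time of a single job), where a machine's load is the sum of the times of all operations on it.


Machine loads:
  Machine 1: 1 + 6 = 7
  Machine 2: 4 + 4 = 8
  Machine 3: 5 + 3 = 8
Max machine load = 8
Job totals:
  Job 1: 10
  Job 2: 13
Max job total = 13
Lower bound = max(8, 13) = 13

13


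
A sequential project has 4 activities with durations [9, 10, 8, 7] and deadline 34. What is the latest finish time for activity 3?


LF(activity 3) = deadline - sum of successor durations
Successors: activities 4 through 4 with durations [7]
Sum of successor durations = 7
LF = 34 - 7 = 27

27


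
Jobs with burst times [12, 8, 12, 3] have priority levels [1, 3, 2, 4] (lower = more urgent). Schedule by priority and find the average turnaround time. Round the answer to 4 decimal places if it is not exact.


Sort by priority (ascending = highest first):
Order: [(1, 12), (2, 12), (3, 8), (4, 3)]
Completion times:
  Priority 1, burst=12, C=12
  Priority 2, burst=12, C=24
  Priority 3, burst=8, C=32
  Priority 4, burst=3, C=35
Average turnaround = 103/4 = 25.75

25.75


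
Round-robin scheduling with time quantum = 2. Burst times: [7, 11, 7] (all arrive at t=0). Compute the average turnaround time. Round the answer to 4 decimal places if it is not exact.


Time quantum = 2
Execution trace:
  J1 runs 2 units, time = 2
  J2 runs 2 units, time = 4
  J3 runs 2 units, time = 6
  J1 runs 2 units, time = 8
  J2 runs 2 units, time = 10
  J3 runs 2 units, time = 12
  J1 runs 2 units, time = 14
  J2 runs 2 units, time = 16
  J3 runs 2 units, time = 18
  J1 runs 1 units, time = 19
  J2 runs 2 units, time = 21
  J3 runs 1 units, time = 22
  J2 runs 2 units, time = 24
  J2 runs 1 units, time = 25
Finish times: [19, 25, 22]
Average turnaround = 66/3 = 22.0

22.0


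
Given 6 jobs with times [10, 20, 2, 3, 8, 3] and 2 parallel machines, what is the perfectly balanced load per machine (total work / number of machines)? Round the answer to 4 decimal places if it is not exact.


Total processing time = 10 + 20 + 2 + 3 + 8 + 3 = 46
Number of machines = 2
Ideal balanced load = 46 / 2 = 23.0

23.0


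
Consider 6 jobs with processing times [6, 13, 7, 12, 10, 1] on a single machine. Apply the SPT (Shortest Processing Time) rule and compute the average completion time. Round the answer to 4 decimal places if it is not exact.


Sort jobs by processing time (SPT order): [1, 6, 7, 10, 12, 13]
Compute completion times sequentially:
  Job 1: processing = 1, completes at 1
  Job 2: processing = 6, completes at 7
  Job 3: processing = 7, completes at 14
  Job 4: processing = 10, completes at 24
  Job 5: processing = 12, completes at 36
  Job 6: processing = 13, completes at 49
Sum of completion times = 131
Average completion time = 131/6 = 21.8333

21.8333


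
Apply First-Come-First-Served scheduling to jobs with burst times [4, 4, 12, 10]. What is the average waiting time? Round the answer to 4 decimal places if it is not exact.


FCFS order (as given): [4, 4, 12, 10]
Waiting times:
  Job 1: wait = 0
  Job 2: wait = 4
  Job 3: wait = 8
  Job 4: wait = 20
Sum of waiting times = 32
Average waiting time = 32/4 = 8.0

8.0


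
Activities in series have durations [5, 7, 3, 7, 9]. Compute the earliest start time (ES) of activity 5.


Activity 5 starts after activities 1 through 4 complete.
Predecessor durations: [5, 7, 3, 7]
ES = 5 + 7 + 3 + 7 = 22

22


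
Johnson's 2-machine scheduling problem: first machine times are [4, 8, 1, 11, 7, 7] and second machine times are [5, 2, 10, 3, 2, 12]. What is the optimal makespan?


Apply Johnson's rule:
  Group 1 (a <= b): [(3, 1, 10), (1, 4, 5), (6, 7, 12)]
  Group 2 (a > b): [(4, 11, 3), (2, 8, 2), (5, 7, 2)]
Optimal job order: [3, 1, 6, 4, 2, 5]
Schedule:
  Job 3: M1 done at 1, M2 done at 11
  Job 1: M1 done at 5, M2 done at 16
  Job 6: M1 done at 12, M2 done at 28
  Job 4: M1 done at 23, M2 done at 31
  Job 2: M1 done at 31, M2 done at 33
  Job 5: M1 done at 38, M2 done at 40
Makespan = 40

40


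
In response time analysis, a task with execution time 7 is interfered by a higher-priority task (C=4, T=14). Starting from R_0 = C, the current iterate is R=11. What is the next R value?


R_next = C + ceil(R_prev / T_hp) * C_hp
ceil(11 / 14) = ceil(0.7857) = 1
Interference = 1 * 4 = 4
R_next = 7 + 4 = 11
R_next = R_prev, so the iteration has converged (response time = 11).

11


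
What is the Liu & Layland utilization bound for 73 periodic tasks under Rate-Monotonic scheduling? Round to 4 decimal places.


Compute 2^(1/73) = 1.0095403890
Subtract 1: 1.0095403890 - 1 = 0.0095403890
Multiply by n: 73 * 0.0095403890 = 0.6964483970
Round to 4 dp: 0.6964

0.6964


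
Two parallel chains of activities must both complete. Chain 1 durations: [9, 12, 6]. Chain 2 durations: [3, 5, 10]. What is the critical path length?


Path A total = 9 + 12 + 6 = 27
Path B total = 3 + 5 + 10 = 18
Critical path = longest path = max(27, 18) = 27

27


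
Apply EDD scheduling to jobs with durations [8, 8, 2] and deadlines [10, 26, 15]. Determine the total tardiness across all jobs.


Sort by due date (EDD order): [(8, 10), (2, 15), (8, 26)]
Compute completion times and tardiness:
  Job 1: p=8, d=10, C=8, tardiness=max(0,8-10)=0
  Job 2: p=2, d=15, C=10, tardiness=max(0,10-15)=0
  Job 3: p=8, d=26, C=18, tardiness=max(0,18-26)=0
Total tardiness = 0

0


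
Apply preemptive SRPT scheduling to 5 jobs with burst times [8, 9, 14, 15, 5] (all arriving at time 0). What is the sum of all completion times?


Since all jobs arrive at t=0, SRPT equals SPT ordering.
SPT order: [5, 8, 9, 14, 15]
Completion times:
  Job 1: p=5, C=5
  Job 2: p=8, C=13
  Job 3: p=9, C=22
  Job 4: p=14, C=36
  Job 5: p=15, C=51
Total completion time = 5 + 13 + 22 + 36 + 51 = 127

127


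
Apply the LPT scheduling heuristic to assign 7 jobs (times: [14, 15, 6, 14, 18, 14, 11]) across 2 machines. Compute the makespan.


Sort jobs in decreasing order (LPT): [18, 15, 14, 14, 14, 11, 6]
Assign each job to the least loaded machine:
  Machine 1: jobs [18, 14, 11, 6], load = 49
  Machine 2: jobs [15, 14, 14], load = 43
Makespan = max load = 49

49


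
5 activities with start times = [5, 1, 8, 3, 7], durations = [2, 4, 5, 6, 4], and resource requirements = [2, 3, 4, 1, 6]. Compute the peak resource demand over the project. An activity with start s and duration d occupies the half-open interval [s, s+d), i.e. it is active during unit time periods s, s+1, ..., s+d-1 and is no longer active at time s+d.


Each activity i is active on [start_i, start_i + duration_i).
Compute total resource usage per time slot:
  t=0: active resources = [], total = 0
  t=1: active resources = [3], total = 3
  t=2: active resources = [3], total = 3
  t=3: active resources = [3, 1], total = 4
  t=4: active resources = [3, 1], total = 4
  t=5: active resources = [2, 1], total = 3
  t=6: active resources = [2, 1], total = 3
  t=7: active resources = [1, 6], total = 7
  t=8: active resources = [4, 1, 6], total = 11
  t=9: active resources = [4, 6], total = 10
  t=10: active resources = [4, 6], total = 10
  t=11: active resources = [4], total = 4
  t=12: active resources = [4], total = 4
Peak resource demand = 11

11


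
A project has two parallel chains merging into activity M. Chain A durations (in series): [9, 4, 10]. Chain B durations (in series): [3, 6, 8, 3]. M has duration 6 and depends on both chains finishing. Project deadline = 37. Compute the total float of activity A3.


Forward pass: ES(A3) = sum of predecessors on chain A = 13
EF = ES + duration = 13 + 10 = 23
Backward pass: LF(M) = deadline = 37; LS(M) = 37 - 6 = 31
LF(A3) = LS(M) - sum(successors on chain A) = 31 - 0 = 31
LS = LF - duration = 31 - 10 = 21
Total float = LS - ES = 21 - 13 = 8

8


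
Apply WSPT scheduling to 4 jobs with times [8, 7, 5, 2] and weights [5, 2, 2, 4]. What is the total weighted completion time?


Compute p/w ratios and sort ascending (WSPT): [(2, 4), (8, 5), (5, 2), (7, 2)]
Compute weighted completion times:
  Job (p=2,w=4): C=2, w*C=4*2=8
  Job (p=8,w=5): C=10, w*C=5*10=50
  Job (p=5,w=2): C=15, w*C=2*15=30
  Job (p=7,w=2): C=22, w*C=2*22=44
Total weighted completion time = 132

132


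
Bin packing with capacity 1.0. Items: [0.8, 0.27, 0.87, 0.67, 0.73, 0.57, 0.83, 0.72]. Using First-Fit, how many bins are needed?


Place items sequentially using First-Fit:
  Item 0.8 -> new Bin 1
  Item 0.27 -> new Bin 2
  Item 0.87 -> new Bin 3
  Item 0.67 -> Bin 2 (now 0.94)
  Item 0.73 -> new Bin 4
  Item 0.57 -> new Bin 5
  Item 0.83 -> new Bin 6
  Item 0.72 -> new Bin 7
Total bins used = 7

7


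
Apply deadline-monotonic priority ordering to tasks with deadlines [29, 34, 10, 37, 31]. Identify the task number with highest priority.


Sort tasks by relative deadline (ascending):
  Task 3: deadline = 10
  Task 1: deadline = 29
  Task 5: deadline = 31
  Task 2: deadline = 34
  Task 4: deadline = 37
Priority order (highest first): [3, 1, 5, 2, 4]
Highest priority task = 3

3
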